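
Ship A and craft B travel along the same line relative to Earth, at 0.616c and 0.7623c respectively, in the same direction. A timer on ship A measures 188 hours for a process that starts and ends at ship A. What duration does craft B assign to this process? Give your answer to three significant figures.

196 hours

The velocity of ship A relative to craft B is (0.616 − 0.7623)c / (1 − 0.616×0.7623) = −0.27582c; relative speed 0.27582c.
At |u| = 0.27582c, γ = (1 − 0.0760767)^(−1/2) = 1.0404.
Ship A's interval is proper; time dilation gives Δt_B = γΔτ = 1.0404 × 188 hours = 196 hours.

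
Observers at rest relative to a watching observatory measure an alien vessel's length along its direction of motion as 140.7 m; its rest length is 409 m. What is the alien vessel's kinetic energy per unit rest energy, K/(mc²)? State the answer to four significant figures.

From L = L₀/γ: γ = 409/140.7 = 2.90689.
Since K = (γ−1)mc², K/(mc²) = 2.90689 − 1 = 1.907.

1.907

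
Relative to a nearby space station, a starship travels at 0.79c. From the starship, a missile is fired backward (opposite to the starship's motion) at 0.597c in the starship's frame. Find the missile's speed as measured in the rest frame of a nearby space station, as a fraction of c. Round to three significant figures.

In units of c, u = (u' + v)/(1 + u'v) with u' = −0.597 and v = 0.79.
Numerator: −0.597 + 0.79 = 0.193. Denominator: 1 + (−0.597)(0.79) = 0.52837.
u = 0.193/0.52837 = 0.36527, so the speed is 0.365c.

0.365c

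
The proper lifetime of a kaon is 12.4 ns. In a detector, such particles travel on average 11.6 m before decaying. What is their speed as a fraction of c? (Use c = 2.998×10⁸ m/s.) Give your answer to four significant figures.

d = βγcτ ⇒ βγ = d/(cτ) = 11.60 m / (3.71752 m) = 3.1204.
β = (βγ)/√(1+(βγ)²) = 3.1204/√10.7369 = 0.9523.

0.9523c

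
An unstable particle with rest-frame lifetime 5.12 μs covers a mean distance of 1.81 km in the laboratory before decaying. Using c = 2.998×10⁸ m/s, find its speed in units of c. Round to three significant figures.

0.763c

d = βγcτ ⇒ βγ = d/(cτ) = 1810 m / (1534.976 m) = 1.1792.
β = (βγ)/√(1+(βγ)²) = 1.1792/√2.39051 = 0.763.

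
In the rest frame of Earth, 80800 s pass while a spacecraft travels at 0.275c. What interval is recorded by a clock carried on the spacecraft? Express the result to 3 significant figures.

77700 s

With β = 0.275, γ = 1/√(1 − 0.275²) = 1/√0.924375 = 1.0401.
The spacecraft's clock runs slow as seen from Earth, so Δτ = Δt/γ = 80800/1.0401 = 77700 s.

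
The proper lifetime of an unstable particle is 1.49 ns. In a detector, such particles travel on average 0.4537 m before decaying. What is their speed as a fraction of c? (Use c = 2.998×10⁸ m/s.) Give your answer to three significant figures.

0.713c

d = βγcτ ⇒ βγ = d/(cτ) = 0.4537 m / (0.446702 m) = 1.0157.
β = (βγ)/√(1+(βγ)²) = 1.0157/√2.03165 = 0.713.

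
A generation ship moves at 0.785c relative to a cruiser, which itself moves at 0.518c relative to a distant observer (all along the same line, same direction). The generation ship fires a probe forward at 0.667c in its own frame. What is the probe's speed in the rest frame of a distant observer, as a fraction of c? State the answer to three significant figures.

Apply u = (u'+v)/(1+u'v) twice. Probe in the cruiser frame: (0.667+0.785)/(1+0.667·0.785) = 1.452/1.523595 = 0.95301c.
That velocity, transformed to the rest frame of a distant observer: (0.95301+0.518)/(1+0.95301·0.518) = 1.47101/1.49365918 = 0.98484c.

0.985c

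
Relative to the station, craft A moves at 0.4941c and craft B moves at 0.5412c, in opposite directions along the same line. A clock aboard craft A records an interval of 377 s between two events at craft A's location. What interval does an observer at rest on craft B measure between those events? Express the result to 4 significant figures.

The velocity of craft A relative to craft B is (0.4941 + 0.5412)c / (1 + 0.4941×0.5412) = 0.81686c; relative speed 0.81686c.
γ for this relative speed: γ = 1/√(1 − 0.66726) = 1.7336.
Craft A's interval is proper; time dilation gives Δt_B = γΔτ = 1.7336 × 377 s = 653.6 s.

653.6 s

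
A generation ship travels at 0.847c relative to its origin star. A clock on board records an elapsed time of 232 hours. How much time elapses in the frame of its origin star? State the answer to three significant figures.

γ = 1/√(1 − β²) = 1/√(1 − 0.717409) = 1/√0.282591 = 1/0.531593 = 1.8811.
The onboard clock measures proper time, so the interval in the rest frame of its origin star is dilated: Δt = γ·Δτ = 1.8811 × 232 hours = 436 hours.

436 hours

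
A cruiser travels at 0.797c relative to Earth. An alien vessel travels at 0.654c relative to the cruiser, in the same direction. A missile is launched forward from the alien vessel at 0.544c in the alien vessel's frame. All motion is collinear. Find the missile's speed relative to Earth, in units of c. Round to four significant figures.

Compose velocities in two stages. Stage 1 (into S'): u₁ = (0.544+0.654)/(1+0.544×0.654) = 0.88363.
Stage 2 (into S): u = (0.88363+0.797)/(1+0.88363×0.797) = 0.98614, so the speed is 0.9861c.

0.9861c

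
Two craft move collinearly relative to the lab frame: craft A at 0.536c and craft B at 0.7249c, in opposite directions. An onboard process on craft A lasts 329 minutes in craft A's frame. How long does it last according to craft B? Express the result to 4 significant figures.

785.6 minutes

The velocity of craft A relative to craft B is (0.536 + 0.7249)c / (1 + 0.536×0.7249) = 0.90807c; relative speed 0.90807c.
At |u| = 0.90807c, γ = (1 − 0.824591)^(−1/2) = 2.3877.
The clock on craft A records proper time, so craft B measures Δt = γΔτ = 2.3877 × 329 = 785.6 minutes.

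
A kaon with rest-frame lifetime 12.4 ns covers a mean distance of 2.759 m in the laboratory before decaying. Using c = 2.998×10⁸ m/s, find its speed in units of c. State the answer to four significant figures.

Let x = d/(cτ) = 2.759 m / (2.998×10⁸ m/s × 1.240×10^-8 s) = 0.74216. Since d = βγcτ, x = βγ = β/√(1−β²).
Solving: β² = x²/(1+x²) = 0.550801/1.550801 = 0.355172, so β = 0.5960.

0.5960c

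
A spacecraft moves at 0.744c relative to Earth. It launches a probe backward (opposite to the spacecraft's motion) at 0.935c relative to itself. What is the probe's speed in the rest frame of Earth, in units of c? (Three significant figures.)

0.628c

Relativistic velocity addition: u = (u' + v)/(1 + u'v/c²), with u' = −0.935c and v = 0.744c.
Numerator: −0.935 + 0.744 = −0.191. Denominator: 1 + (−0.935)(0.744) = 0.30436.
u = −0.191/0.30436 = −0.62755, so the speed is 0.628c.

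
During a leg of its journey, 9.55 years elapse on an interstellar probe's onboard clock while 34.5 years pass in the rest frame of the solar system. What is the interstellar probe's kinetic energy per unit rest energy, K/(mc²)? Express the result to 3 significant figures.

2.61

From Δt = γΔτ: γ = 34.5/9.55 = 3.61257.
K/(mc²) = γ − 1 = 3.61257 − 1 = 2.61.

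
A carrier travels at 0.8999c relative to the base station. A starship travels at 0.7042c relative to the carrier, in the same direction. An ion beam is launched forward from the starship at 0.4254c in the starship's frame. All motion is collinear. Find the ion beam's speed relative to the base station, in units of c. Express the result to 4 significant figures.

Apply u = (u'+v)/(1+u'v) twice. Ion beam in the carrier frame: (0.4254+0.7042)/(1+0.4254·0.7042) = 1.1296/1.29956668 = 0.86921c.
That velocity, transformed to the rest frame of the base station: (0.86921+0.8999)/(1+0.86921·0.8999) = 1.76911/1.782202079 = 0.99265c.

0.9927c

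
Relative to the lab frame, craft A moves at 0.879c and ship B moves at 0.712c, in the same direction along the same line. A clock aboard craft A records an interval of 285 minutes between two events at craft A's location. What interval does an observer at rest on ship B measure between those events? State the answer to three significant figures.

318 minutes

Speed of craft A in ship B's frame: u = (v_A − v_B)/(1 − v_A v_B/c²) = (0.879 − 0.712)/(1 − 0.879×0.712) = 0.167/0.374152 = 0.44634; |u| = 0.44634c.
γ for this relative speed: γ = 1/√(1 − 0.199219) = 1.1175.
Craft A's interval is proper; time dilation gives Δt_B = γΔτ = 1.1175 × 285 minutes = 318 minutes.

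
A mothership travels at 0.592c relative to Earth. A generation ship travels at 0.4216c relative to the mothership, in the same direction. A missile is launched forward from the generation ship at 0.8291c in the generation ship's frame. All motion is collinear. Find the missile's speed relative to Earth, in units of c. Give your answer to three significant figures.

0.981c

Apply u = (u'+v)/(1+u'v) twice. Missile in the mothership frame: (0.8291+0.4216)/(1+0.8291·0.4216) = 1.2507/1.34954856 = 0.92675c.
That velocity, transformed to the rest frame of Earth: (0.92675+0.592)/(1+0.92675·0.592) = 1.51875/1.548636 = 0.9807c.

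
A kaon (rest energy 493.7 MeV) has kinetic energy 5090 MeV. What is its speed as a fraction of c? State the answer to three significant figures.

γ = 1 + K/(mc²) = 1 + 5090/493.7 = 11.31.
β = √(1 − 1/γ²) = √(1 − 0.00781762) = √0.99218238 = 0.996.

0.996c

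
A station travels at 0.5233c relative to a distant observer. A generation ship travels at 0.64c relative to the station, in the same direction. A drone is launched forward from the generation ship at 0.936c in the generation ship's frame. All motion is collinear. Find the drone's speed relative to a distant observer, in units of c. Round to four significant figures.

0.9955c

Apply u = (u'+v)/(1+u'v) twice. Drone in the station frame: (0.936+0.64)/(1+0.936·0.64) = 1.576/1.59904 = 0.98559c.
That velocity, transformed to the rest frame of a distant observer: (0.98559+0.5233)/(1+0.98559·0.5233) = 1.50889/1.515759247 = 0.99547c.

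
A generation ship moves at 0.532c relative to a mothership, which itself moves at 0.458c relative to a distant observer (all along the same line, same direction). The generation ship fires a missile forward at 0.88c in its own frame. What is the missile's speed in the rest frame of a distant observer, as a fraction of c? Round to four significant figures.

0.9856c

First combine the missile and generation ship (S''→S'): u₁ = (0.88 + 0.532)/(1 + 0.88×0.532) = 1.412/1.46816 = 0.96175.
Then combine with the mothership (S'→S): u = (0.96175 + 0.458)/(1 + 0.96175×0.458) = 1.41975/1.4404815 = 0.98561.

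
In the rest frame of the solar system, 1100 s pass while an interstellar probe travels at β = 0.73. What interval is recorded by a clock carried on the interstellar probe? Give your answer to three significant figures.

752 s

β² = 0.5329, so γ = 1/√0.4671 = 1.4632.
The interstellar probe's clock runs slow as seen from the solar system, so Δτ = Δt/γ = 1100/1.4632 = 752 s.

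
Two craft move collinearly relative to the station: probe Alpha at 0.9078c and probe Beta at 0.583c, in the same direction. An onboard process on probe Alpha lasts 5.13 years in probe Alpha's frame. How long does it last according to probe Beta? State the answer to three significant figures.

7.09 years

The velocity of probe Alpha relative to probe Beta is (0.9078 − 0.583)c / (1 − 0.9078×0.583) = 0.68996c; relative speed 0.68996c.
At |u| = 0.68996c, γ = (1 − 0.476045)^(−1/2) = 1.3815.
The clock on probe Alpha records proper time, so probe Beta measures Δt = γΔτ = 1.3815 × 5.13 = 7.09 years.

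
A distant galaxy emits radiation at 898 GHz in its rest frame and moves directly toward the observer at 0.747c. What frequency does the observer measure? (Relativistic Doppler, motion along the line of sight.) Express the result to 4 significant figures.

2360 GHz

Relativistic Doppler (source moving toward): f_obs = f_src · √((1+β)/(1−β)).
With β = 0.747: factor = √(1.747/0.253) = 2.6278.
f_obs = 898 × 2.6278 = 2360 GHz.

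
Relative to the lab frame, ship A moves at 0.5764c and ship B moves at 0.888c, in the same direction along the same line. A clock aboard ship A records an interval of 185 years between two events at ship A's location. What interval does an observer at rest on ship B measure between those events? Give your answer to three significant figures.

240 years

Transform ship A's velocity into ship B's frame: (0.5764 − 0.888)/(1 − 0.5764·0.888) = −0.3116/0.4881568, so the relative speed is 0.63832c.
At |u| = 0.63832c, γ = (1 − 0.407452)^(−1/2) = 1.2991.
Ship A's interval is proper; time dilation gives Δt_B = γΔτ = 1.2991 × 185 years = 240 years.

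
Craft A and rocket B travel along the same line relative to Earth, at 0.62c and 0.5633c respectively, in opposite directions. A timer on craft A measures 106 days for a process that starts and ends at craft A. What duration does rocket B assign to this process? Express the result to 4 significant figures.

220.6 days

The velocity of craft A relative to rocket B is (0.62 + 0.5633)c / (1 + 0.62×0.5633) = 0.87701c; relative speed 0.87701c.
γ for this relative speed: γ = 1/√(1 − 0.769147) = 2.0813.
Craft A's interval is proper; time dilation gives Δt_B = γΔτ = 2.0813 × 106 days = 220.6 days.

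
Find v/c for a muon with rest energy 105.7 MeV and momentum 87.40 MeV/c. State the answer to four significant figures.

0.6372

pc/(mc²) = 87.40/105.7 = 0.82687 = βγ = β/√(1−β²).
So β² = x²/(1 + x²) with x = 0.82687: x² = 0.683714, β² = 0.683714/1.683714 = 0.406075, β = 0.6372.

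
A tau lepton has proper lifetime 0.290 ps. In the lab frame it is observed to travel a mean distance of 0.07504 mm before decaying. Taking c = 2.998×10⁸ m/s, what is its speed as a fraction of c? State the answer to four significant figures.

Let x = d/(cτ) = 7.504×10^-5 m / (2.998×10⁸ m/s × 2.900×10^-13 s) = 0.8631. Since d = βγcτ, x = βγ = β/√(1−β²).
Solving: β² = x²/(1+x²) = 0.744942/1.744942 = 0.426915, so β = 0.6534.

0.6534c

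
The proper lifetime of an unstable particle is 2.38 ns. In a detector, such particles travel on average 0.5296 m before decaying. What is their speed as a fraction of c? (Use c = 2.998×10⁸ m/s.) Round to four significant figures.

Let x = d/(cτ) = 0.5296 m / (2.998×10⁸ m/s × 2.380×10^-9 s) = 0.74223. Since d = βγcτ, x = βγ = β/√(1−β²).
Solving: β² = x²/(1+x²) = 0.550905/1.550905 = 0.355215, so β = 0.5960.

0.5960c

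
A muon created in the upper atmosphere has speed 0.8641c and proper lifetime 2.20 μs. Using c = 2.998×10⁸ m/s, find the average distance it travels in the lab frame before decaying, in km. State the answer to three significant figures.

With β = 0.8641, γ = 1/√(1 − 0.8641²) = 1/√0.25333119 = 1.9868.
Lab-frame lifetime: Δt = γτ = 1.9868 × 2.20 μs = 4.371 μs.
Distance: d = vΔt = 0.8641 × 2.998×10⁸ m/s × 4.3710×10^-6 s = 1130 m = 1.13 km.

1.13 km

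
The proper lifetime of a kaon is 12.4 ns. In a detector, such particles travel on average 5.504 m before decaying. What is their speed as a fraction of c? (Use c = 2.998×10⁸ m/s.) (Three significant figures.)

Lab distance = (lab lifetime)·v = γτ·βc, so βγ = d/(cτ) = 5.504/(2.998×10⁸ × 1.240×10^-8) = 1.4806.
With βγ = 1.4806: γ² = 1 + (βγ)² = 3.19218, and β = (βγ)/γ = 1.4806/1.78667 = 0.829.

0.829c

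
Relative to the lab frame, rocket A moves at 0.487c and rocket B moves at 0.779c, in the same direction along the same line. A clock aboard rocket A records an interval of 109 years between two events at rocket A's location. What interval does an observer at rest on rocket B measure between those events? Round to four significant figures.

Speed of rocket A in rocket B's frame: u = (v_A − v_B)/(1 − v_A v_B/c²) = (0.487 − 0.779)/(1 − 0.487×0.779) = −0.292/0.620627 = −0.47049; |u| = 0.47049c.
At |u| = 0.47049c, γ = (1 − 0.221361)^(−1/2) = 1.1333.
The clock on rocket A records proper time, so rocket B measures Δt = γΔτ = 1.1333 × 109 = 123.5 years.

123.5 years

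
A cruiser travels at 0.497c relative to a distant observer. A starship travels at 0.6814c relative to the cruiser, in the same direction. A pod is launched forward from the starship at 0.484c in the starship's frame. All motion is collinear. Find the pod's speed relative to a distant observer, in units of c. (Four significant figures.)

0.9567c

First combine the pod and starship (S''→S'): u₁ = (0.484 + 0.6814)/(1 + 0.484×0.6814) = 1.1654/1.3297976 = 0.87637.
Then combine with the cruiser (S'→S): u = (0.87637 + 0.497)/(1 + 0.87637×0.497) = 1.37337/1.43555589 = 0.95668.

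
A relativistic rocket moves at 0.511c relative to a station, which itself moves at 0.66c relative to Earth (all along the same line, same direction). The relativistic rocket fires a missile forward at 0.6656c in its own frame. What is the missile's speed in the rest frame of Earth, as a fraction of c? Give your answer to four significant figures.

0.9737c

Compose velocities in two stages. Stage 1 (into S'): u₁ = (0.6656+0.511)/(1+0.6656×0.511) = 0.87798.
Stage 2 (into S): u = (0.87798+0.66)/(1+0.87798×0.66) = 0.97373, so the speed is 0.9737c.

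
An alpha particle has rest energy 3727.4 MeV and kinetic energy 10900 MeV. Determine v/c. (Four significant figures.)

0.9670

γ = 1 + K/(mc²) = 1 + 10900/3727.4 = 3.9243.
β = √(1 − 1/γ²) = √(1 − 0.0649345) = √0.9350655 = 0.9670.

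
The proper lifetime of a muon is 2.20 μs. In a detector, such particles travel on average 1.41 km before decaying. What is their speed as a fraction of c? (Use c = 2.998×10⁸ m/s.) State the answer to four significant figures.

Lab distance = (lab lifetime)·v = γτ·βc, so βγ = d/(cτ) = 1410/(2.998×10⁸ × 2.200×10^-6) = 2.1378.
With βγ = 2.1378: γ² = 1 + (βγ)² = 5.57019, and β = (βγ)/γ = 2.1378/2.36012 = 0.9058.

0.9058c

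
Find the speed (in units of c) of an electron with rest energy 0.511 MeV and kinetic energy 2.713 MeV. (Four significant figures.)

K = (γ−1)mc², so γ = 1 + 2.713/0.511 = 6.3092.
Then v/c = √(1 − γ⁻²) = √(1 − 0.0251218) = √0.9748782 = 0.9874.

0.9874c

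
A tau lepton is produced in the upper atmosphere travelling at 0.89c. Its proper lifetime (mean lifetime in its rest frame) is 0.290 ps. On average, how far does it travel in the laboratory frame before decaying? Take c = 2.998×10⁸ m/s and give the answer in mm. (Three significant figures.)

β² = 0.7921, so γ = 1/√0.2079 = 2.1932.
Lab-frame lifetime: Δt = γτ = 2.1932 × 0.290 ps = 0.63603 ps.
Distance: d = vΔt = 0.89 × 2.998×10⁸ m/s × 6.3603×10^-13 s = 1.70×10^-4 m = 0.170 mm.

0.170 mm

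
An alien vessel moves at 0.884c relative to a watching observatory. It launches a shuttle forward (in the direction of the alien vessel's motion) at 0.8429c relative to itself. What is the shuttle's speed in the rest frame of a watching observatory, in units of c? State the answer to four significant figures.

In units of c, u = (u' + v)/(1 + u'v) with u' = 0.8429 and v = 0.884.
Numerator: 0.8429 + 0.884 = 1.7269. Denominator: 1 + (0.8429)(0.884) = 1.7451236.
u = 1.7269/1.7451236 = 0.98956, so the speed is 0.9896c.

0.9896c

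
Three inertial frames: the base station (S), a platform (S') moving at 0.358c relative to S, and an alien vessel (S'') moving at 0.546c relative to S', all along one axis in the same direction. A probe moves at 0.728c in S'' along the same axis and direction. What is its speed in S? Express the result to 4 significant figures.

0.9572c

First combine the probe and alien vessel (S''→S'): u₁ = (0.728 + 0.546)/(1 + 0.728×0.546) = 1.274/1.397488 = 0.91164.
Then combine with the platform (S'→S): u = (0.91164 + 0.358)/(1 + 0.91164×0.358) = 1.26964/1.32636712 = 0.95723.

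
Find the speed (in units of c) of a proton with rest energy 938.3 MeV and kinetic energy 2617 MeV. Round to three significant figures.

K = (γ−1)mc², so γ = 1 + 2617/938.3 = 3.7891.
Then v/c = √(1 − γ⁻²) = √(1 − 0.0696511) = √0.9303489 = 0.965.

0.965c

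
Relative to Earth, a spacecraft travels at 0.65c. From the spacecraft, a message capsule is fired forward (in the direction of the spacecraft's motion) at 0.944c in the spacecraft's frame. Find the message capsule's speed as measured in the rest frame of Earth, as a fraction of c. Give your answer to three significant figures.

0.988c

In units of c, u = (u' + v)/(1 + u'v) with u' = 0.944 and v = 0.65.
Numerator: 0.944 + 0.65 = 1.594. Denominator: 1 + (0.944)(0.65) = 1.6136.
u = 1.594/1.6136 = 0.98785, so the speed is 0.988c.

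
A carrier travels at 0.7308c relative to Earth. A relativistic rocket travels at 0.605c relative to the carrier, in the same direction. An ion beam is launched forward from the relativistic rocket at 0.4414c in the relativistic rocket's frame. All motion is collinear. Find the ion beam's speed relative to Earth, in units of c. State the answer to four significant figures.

First combine the ion beam and relativistic rocket (S''→S'): u₁ = (0.4414 + 0.605)/(1 + 0.4414×0.605) = 1.0464/1.267047 = 0.82586.
Then combine with the carrier (S'→S): u = (0.82586 + 0.7308)/(1 + 0.82586×0.7308) = 1.55666/1.603538488 = 0.97077.

0.9708c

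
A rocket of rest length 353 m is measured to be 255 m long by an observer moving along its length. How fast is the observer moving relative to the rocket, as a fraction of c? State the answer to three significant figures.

Length contraction gives γ = L₀/L = 353/255 = 1.3843.
β = √(1 − 1/γ²) = √0.478157 = 0.691.

0.691c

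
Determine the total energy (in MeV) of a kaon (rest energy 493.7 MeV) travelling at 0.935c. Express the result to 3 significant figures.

1390 MeV

γ = 1/√(1 − β²) = 1/√(1 − 0.874225) = 1/√0.125775 = 1/0.354648 = 2.8197.
Total energy: E = γmc² = 2.8197 × 493.7 MeV = 1390 MeV.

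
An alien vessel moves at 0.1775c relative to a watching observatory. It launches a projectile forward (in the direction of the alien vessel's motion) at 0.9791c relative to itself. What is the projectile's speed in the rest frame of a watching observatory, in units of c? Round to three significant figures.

0.985c

In units of c, u = (u' + v)/(1 + u'v) with u' = 0.9791 and v = 0.1775.
Numerator: 0.9791 + 0.1775 = 1.1566. Denominator: 1 + (0.9791)(0.1775) = 1.17379025.
u = 1.1566/1.17379025 = 0.98535, so the speed is 0.985c.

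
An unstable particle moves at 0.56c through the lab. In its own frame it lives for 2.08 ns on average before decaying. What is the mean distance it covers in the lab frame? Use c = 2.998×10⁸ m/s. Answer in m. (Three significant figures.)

0.421 m

β² = 0.3136, so γ = 1/√0.6864 = 1.207.
Lab-frame lifetime: Δt = γτ = 1.207 × 2.08 ns = 2.5106 ns.
Distance: d = vΔt = 0.56 × 2.998×10⁸ m/s × 2.5106×10^-9 s = 0.421 m.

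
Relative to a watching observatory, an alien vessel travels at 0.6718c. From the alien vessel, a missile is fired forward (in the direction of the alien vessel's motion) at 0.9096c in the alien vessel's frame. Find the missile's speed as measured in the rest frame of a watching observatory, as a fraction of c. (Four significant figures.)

In units of c, u = (u' + v)/(1 + u'v) with u' = 0.9096 and v = 0.6718.
Numerator: 0.9096 + 0.6718 = 1.5814. Denominator: 1 + (0.9096)(0.6718) = 1.61106928.
u = 1.5814/1.61106928 = 0.98158, so the speed is 0.9816c.

0.9816c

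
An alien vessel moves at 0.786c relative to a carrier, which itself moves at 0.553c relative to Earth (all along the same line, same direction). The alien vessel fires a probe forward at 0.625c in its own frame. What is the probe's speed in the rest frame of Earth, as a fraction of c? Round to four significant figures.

0.9842c

Apply u = (u'+v)/(1+u'v) twice. Probe in the carrier frame: (0.625+0.786)/(1+0.625·0.786) = 1.411/1.49125 = 0.94619c.
That velocity, transformed to the rest frame of Earth: (0.94619+0.553)/(1+0.94619·0.553) = 1.49919/1.52324307 = 0.98421c.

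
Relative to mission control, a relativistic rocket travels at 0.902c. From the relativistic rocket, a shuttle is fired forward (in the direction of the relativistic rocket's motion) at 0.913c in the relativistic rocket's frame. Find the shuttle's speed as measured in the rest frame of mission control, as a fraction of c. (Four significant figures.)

0.9953c

Relativistic velocity addition: u = (u' + v)/(1 + u'v/c²), with u' = 0.913c and v = 0.902c.
Numerator: 0.913 + 0.902 = 1.815. Denominator: 1 + (0.913)(0.902) = 1.823526.
u = 1.815/1.823526 = 0.99532, so the speed is 0.9953c.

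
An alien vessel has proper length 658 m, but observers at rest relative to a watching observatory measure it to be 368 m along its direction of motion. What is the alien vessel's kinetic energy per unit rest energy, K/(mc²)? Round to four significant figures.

0.7880

γ = L₀/L = 658/368 = 1.78804.
Since K = (γ−1)mc², K/(mc²) = 1.78804 − 1 = 0.7880.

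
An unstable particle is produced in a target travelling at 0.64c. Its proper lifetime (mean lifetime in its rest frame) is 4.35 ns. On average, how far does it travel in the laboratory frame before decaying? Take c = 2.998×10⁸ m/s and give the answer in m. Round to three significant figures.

1.09 m

Lorentz factor: γ = (1 − 0.4096)^(−1/2) = 1.3014.
Lab-frame lifetime: Δt = γτ = 1.3014 × 4.35 ns = 5.6611 ns.
Distance: d = vΔt = 0.64 × 2.998×10⁸ m/s × 5.6611×10^-9 s = 1.09 m.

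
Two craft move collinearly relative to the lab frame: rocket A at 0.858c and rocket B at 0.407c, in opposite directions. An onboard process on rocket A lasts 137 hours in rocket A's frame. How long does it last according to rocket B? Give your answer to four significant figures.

Transform rocket A's velocity into rocket B's frame: (0.858 + 0.407)/(1 + 0.858·0.407) = 1.265/1.349206, so the relative speed is 0.93759c.
At |u| = 0.93759c, γ = (1 − 0.879075)^(−1/2) = 2.8757.
The clock on rocket A records proper time, so rocket B measures Δt = γΔτ = 2.8757 × 137 = 394.0 hours.

394.0 hours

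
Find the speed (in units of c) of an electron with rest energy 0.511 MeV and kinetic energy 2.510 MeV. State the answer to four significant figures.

0.9856c

γ = 1 + K/(mc²) = 1 + 2.510/0.511 = 5.9119.
β = √(1 − 1/γ²) = √(1 − 0.0286118) = √0.9713882 = 0.9856.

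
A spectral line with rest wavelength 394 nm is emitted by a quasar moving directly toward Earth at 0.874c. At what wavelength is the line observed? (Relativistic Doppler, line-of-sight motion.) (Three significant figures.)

102 nm

Relativistic Doppler for wavelength: λ_obs = λ_src · √((1−β)/(1+β)).
With β = 0.874: factor = √(0.126/1.874) = 0.2593.
λ_obs = 394 × 0.2593 = 102 nm.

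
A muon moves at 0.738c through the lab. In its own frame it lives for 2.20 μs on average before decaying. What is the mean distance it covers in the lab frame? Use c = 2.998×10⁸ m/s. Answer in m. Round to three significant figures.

721 m

With β = 0.738, γ = 1/√(1 − 0.738²) = 1/√0.455356 = 1.4819.
Lab-frame lifetime: Δt = γτ = 1.4819 × 2.20 μs = 3.2602 μs.
Distance: d = vΔt = 0.738 × 2.998×10⁸ m/s × 3.2602×10^-6 s = 721 m.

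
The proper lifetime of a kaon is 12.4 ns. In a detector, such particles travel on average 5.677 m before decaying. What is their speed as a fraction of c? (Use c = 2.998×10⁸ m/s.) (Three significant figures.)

Let x = d/(cτ) = 5.677 m / (2.998×10⁸ m/s × 1.240×10^-8 s) = 1.5271. Since d = βγcτ, x = βγ = β/√(1−β²).
Solving: β² = x²/(1+x²) = 2.33203/3.33203 = 0.699883, so β = 0.837.

0.837c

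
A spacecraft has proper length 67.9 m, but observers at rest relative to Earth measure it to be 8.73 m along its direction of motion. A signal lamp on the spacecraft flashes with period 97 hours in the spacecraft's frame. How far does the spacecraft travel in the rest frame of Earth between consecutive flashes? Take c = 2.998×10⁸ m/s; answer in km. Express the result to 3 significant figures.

8.07×10^11 km

γ = L₀/L = 67.9/8.73 = 7.77778.
β = √(1 − 1/γ²) = 0.9917. Lab-frame period = γτ = 7.77778×97 hours = 754.44 hours. Distance = βc × γτ = 0.9917 × 2.998×10⁸ m/s × 2715984 s = 8.0749×10^14 m = 8.07×10^11 km.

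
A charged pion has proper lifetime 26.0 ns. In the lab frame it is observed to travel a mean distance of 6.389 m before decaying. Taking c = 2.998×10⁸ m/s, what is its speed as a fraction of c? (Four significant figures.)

0.6339c

d = βγcτ ⇒ βγ = d/(cτ) = 6.389 m / (7.7948 m) = 0.81965.
β = (βγ)/√(1+(βγ)²) = 0.81965/√1.671826 = 0.6339.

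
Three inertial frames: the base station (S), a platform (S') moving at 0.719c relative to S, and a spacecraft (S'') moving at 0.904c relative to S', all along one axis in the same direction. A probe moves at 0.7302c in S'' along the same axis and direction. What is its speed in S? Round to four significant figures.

0.9974c

First combine the probe and spacecraft (S''→S'): u₁ = (0.7302 + 0.904)/(1 + 0.7302×0.904) = 1.6342/1.6601008 = 0.9844.
Then combine with the platform (S'→S): u = (0.9844 + 0.719)/(1 + 0.9844×0.719) = 1.7034/1.7077836 = 0.99743.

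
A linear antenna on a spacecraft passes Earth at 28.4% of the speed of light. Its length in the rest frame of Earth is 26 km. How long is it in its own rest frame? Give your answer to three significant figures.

β² = 0.080656, so γ = 1/√0.919344 = 1.0429.
Proper length: L₀ = γ·L = 1.0429 × 26 = 27.1 km.

27.1 km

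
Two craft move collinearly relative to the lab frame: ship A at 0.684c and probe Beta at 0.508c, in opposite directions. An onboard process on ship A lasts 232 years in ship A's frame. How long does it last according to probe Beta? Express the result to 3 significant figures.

The velocity of ship A relative to probe Beta is (0.684 + 0.508)c / (1 + 0.684×0.508) = 0.88462c; relative speed 0.88462c.
γ for this relative speed: γ = 1/√(1 − 0.782553) = 2.1445.
The clock on ship A records proper time, so probe Beta measures Δt = γΔτ = 2.1445 × 232 = 498 years.

498 years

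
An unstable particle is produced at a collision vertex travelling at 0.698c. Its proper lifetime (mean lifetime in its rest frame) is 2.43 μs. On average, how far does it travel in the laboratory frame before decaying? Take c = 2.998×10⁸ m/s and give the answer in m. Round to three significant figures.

710 m

With β = 0.698, γ = 1/√(1 − 0.698²) = 1/√0.512796 = 1.3965.
Lab-frame lifetime: Δt = γτ = 1.3965 × 2.43 μs = 3.3935 μs.
Distance: d = vΔt = 0.698 × 2.998×10⁸ m/s × 3.3935×10^-6 s = 710 m.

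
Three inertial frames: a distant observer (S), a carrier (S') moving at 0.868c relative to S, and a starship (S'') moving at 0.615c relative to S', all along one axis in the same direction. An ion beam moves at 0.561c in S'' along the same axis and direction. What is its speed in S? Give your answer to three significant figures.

First combine the ion beam and starship (S''→S'): u₁ = (0.561 + 0.615)/(1 + 0.561×0.615) = 1.176/1.345015 = 0.87434.
Then combine with the carrier (S'→S): u = (0.87434 + 0.868)/(1 + 0.87434×0.868) = 1.74234/1.75892712 = 0.99057.

0.991c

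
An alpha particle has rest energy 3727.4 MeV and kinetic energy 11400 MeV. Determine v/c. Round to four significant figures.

K = (γ−1)mc², so γ = 1 + 11400/3727.4 = 4.0584.
Then v/c = √(1 − γ⁻²) = √(1 − 0.0607142) = √0.9392858 = 0.9692.

0.9692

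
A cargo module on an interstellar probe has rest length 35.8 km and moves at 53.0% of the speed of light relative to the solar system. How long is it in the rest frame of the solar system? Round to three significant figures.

30.4 km

β² = 0.2809, so γ = 1/√0.7191 = 1.1792.
Length contraction: L = L₀/γ = 35.8/1.1792 = 30.4 km.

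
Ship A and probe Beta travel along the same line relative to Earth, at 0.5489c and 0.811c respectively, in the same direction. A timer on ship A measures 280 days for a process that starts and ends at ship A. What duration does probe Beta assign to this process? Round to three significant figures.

318 days

Transform ship A's velocity into probe Beta's frame: (0.5489 − 0.811)/(1 − 0.5489·0.811) = −0.2621/0.5548421, so the relative speed is 0.47239c.
γ for this relative speed: γ = 1/√(1 − 0.223152) = 1.1346.
Ship A's interval is proper; time dilation gives Δt_B = γΔτ = 1.1346 × 280 days = 318 days.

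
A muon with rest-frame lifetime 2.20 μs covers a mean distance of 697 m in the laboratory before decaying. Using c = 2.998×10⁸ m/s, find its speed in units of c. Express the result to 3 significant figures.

Lab distance = (lab lifetime)·v = γτ·βc, so βγ = d/(cτ) = 697.0/(2.998×10⁸ × 2.200×10^-6) = 1.0568.
With βγ = 1.0568: γ² = 1 + (βγ)² = 2.11683, and β = (βγ)/γ = 1.0568/1.45493 = 0.726.

0.726c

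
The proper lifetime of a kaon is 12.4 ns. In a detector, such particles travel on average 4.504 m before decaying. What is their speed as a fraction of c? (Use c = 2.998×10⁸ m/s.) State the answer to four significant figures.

0.7712c

Let x = d/(cτ) = 4.504 m / (2.998×10⁸ m/s × 1.240×10^-8 s) = 1.2116. Since d = βγcτ, x = βγ = β/√(1−β²).
Solving: β² = x²/(1+x²) = 1.46797/2.46797 = 0.594809, so β = 0.7712.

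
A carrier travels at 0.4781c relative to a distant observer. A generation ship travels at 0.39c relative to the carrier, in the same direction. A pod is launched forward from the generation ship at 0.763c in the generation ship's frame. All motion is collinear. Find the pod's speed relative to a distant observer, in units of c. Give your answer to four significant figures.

0.9592c

Apply u = (u'+v)/(1+u'v) twice. Pod in the carrier frame: (0.763+0.39)/(1+0.763·0.39) = 1.153/1.29757 = 0.88858c.
That velocity, transformed to the rest frame of a distant observer: (0.88858+0.4781)/(1+0.88858·0.4781) = 1.36668/1.424830098 = 0.95919c.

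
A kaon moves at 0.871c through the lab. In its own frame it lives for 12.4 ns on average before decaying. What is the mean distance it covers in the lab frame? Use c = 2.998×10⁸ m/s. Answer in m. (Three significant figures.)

6.59 m

γ = 1/√(1 − β²) = 1/√(1 − 0.758641) = 1/√0.241359 = 1/0.491283 = 2.0355.
Lab-frame lifetime: Δt = γτ = 2.0355 × 12.4 ns = 25.24 ns.
Distance: d = vΔt = 0.871 × 2.998×10⁸ m/s × 2.5240×10^-8 s = 6.59 m.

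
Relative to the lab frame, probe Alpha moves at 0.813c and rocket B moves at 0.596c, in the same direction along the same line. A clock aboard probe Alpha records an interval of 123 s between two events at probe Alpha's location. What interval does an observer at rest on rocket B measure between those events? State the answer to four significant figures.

135.6 s

Speed of probe Alpha in rocket B's frame: u = (v_A − v_B)/(1 − v_A v_B/c²) = (0.813 − 0.596)/(1 − 0.813×0.596) = 0.217/0.515452 = 0.42099; |u| = 0.42099c.
At |u| = 0.42099c, γ = (1 − 0.177233)^(−1/2) = 1.1025.
The clock on probe Alpha records proper time, so rocket B measures Δt = γΔτ = 1.1025 × 123 = 135.6 s.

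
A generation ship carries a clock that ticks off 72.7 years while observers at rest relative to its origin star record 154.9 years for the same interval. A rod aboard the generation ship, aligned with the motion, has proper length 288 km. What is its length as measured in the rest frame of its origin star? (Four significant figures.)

135.2 km

The time-dilation ratio gives γ = 154.9/72.7 = 2.13067.
The rod contracts by the same γ: 288 km / 2.13067 = 135.2 km.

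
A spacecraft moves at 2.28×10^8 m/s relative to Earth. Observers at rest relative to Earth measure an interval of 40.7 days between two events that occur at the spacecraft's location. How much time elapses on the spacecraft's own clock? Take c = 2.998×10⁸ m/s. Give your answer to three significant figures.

β = v/c = (2.28×10^8 m/s)/(2.998×10⁸ m/s) = 0.760507.
γ = 1/√(1 − β²) = 1/√(1 − 0.5783709) = 1/√0.4216291 = 1/0.64933 = 1.54.
The moving clock records proper time: Δτ = Δt/γ = 40.7/1.54 = 26.4 days.

26.4 days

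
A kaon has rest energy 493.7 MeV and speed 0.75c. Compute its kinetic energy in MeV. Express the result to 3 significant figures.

253 MeV

γ = 1/√(1 − β²) = 1/√(1 − 0.5625) = 1/√0.4375 = 1/0.661438 = 1.51186.
Kinetic energy: K = (γ − 1)mc² = (1.51186 − 1) × 493.7 MeV = 0.51186 × 493.7 = 253 MeV.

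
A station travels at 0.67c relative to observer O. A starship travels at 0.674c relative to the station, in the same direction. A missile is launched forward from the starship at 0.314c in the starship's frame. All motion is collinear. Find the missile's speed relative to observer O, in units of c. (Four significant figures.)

0.9606c

Apply u = (u'+v)/(1+u'v) twice. Missile in the station frame: (0.314+0.674)/(1+0.314·0.674) = 0.988/1.211636 = 0.81543c.
That velocity, transformed to the rest frame of observer O: (0.81543+0.67)/(1+0.81543·0.67) = 1.48543/1.5463381 = 0.96061c.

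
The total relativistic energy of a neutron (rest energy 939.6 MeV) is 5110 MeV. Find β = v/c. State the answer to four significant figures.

0.9829

Total energy E = γmc² gives γ = 5110/939.6 = 5.4385.
Hence β = √(1 − 1/γ²) = √(1 − 0.0338097) = √0.9661903 = 0.9829.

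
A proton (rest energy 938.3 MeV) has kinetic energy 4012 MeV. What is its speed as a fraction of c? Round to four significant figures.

K = (γ−1)mc², so γ = 1 + 4012/938.3 = 5.2758.
Then v/c = √(1 − γ⁻²) = √(1 − 0.0359272) = √0.9640728 = 0.9819.

0.9819c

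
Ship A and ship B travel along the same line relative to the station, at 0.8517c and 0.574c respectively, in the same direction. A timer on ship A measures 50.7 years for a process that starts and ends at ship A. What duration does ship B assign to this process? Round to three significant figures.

60.4 years

Transform ship A's velocity into ship B's frame: (0.8517 − 0.574)/(1 − 0.8517·0.574) = 0.2777/0.5111242, so the relative speed is 0.54331c.
γ for this relative speed: γ = 1/√(1 − 0.295186) = 1.1911.
The clock on ship A records proper time, so ship B measures Δt = γΔτ = 1.1911 × 50.7 = 60.4 years.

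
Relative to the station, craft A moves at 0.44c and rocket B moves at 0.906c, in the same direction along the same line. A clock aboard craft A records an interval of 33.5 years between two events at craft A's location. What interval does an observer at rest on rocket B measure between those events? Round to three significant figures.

53.0 years

Transform craft A's velocity into rocket B's frame: (0.44 − 0.906)/(1 − 0.44·0.906) = −0.466/0.60136, so the relative speed is 0.77491c.
At |u| = 0.77491c, γ = (1 − 0.600486)^(−1/2) = 1.5821.
The clock on craft A records proper time, so rocket B measures Δt = γΔτ = 1.5821 × 33.5 = 53.0 years.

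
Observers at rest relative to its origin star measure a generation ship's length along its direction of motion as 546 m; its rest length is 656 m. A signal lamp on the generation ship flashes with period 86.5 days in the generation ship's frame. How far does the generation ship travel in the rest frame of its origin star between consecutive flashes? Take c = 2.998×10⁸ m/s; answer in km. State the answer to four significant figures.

Length contraction gives γ = L₀/L = 656/546 = 1.20147.
β = √(1 − 1/γ²) = 0.5543. Lab-frame period = γτ = 1.20147×86.5 days = 103.93 days. Distance = βc × γτ = 0.5543 × 2.998×10⁸ m/s × 8979552 s = 1.4922×10^15 m = 1.492×10^12 km.

1.492×10^12 km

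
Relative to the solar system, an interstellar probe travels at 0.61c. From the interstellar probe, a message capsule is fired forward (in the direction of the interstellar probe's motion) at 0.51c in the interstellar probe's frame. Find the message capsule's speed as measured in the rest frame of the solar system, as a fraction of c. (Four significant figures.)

0.8542c

Relativistic velocity addition: u = (u' + v)/(1 + u'v/c²), with u' = 0.51c and v = 0.61c.
Numerator: 0.51 + 0.61 = 1.12. Denominator: 1 + (0.51)(0.61) = 1.3111.
u = 1.12/1.3111 = 0.85424, so the speed is 0.8542c.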